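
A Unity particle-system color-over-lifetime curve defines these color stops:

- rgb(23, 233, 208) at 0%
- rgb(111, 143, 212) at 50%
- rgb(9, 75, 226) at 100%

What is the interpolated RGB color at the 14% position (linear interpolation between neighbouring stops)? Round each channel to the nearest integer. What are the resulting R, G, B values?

14% lies between the 0% and 50% stops, so the local fraction is t = (14 − 0)/(50 − 0) = 14/50 ≈ 0.28.
R = 23 + 0.28 × (111 − 23) = 47.64 → 48
G = 233 + 0.28 × (143 − 233) = 207.8 → 208
B = 208 + 0.28 × (212 − 208) = 209.12 → 209

(48, 208, 209)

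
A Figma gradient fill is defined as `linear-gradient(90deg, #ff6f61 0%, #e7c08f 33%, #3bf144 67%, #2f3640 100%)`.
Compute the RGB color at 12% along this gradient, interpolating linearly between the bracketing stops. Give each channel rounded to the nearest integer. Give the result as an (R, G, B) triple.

(246, 140, 114)

12% lies between the 0% and 33% stops, so the local fraction is t = (12 − 0)/(33 − 0) = 12/33 ≈ 0.3636.
#ff6f61 → (255, 111, 97); #e7c08f → (231, 192, 143).
R = 255 + 0.3636 × (231 − 255) = 246.274 → 246
G = 111 + 0.3636 × (192 − 111) = 140.452 → 140
B = 97 + 0.3636 × (143 − 97) = 113.726 → 114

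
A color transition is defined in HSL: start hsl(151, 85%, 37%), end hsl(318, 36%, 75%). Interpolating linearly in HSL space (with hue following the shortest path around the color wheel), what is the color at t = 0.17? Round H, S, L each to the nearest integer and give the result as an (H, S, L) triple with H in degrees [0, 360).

(179, 77, 43)

Hue arc: Δh = 318 − 151 = 167° (|Δh| ≤ 180, already the shorter path).
H = 151 + 0.17 × (167) = 179.39 → 179°
S = 85 + 0.17 × (36 − 85) = 76.67 → 77%
L = 37 + 0.17 × (75 − 37) = 43.46 → 43%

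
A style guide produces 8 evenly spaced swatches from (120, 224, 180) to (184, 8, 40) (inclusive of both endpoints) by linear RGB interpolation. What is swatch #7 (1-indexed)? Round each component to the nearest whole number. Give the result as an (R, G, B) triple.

(175, 39, 60)

With 8 swatches and endpoints inclusive, swatch 7 sits at t = (7 − 1)/(8 − 1) = 6/7 ≈ 0.8571.
R = 120 + 0.8571 × (184 − 120) = 174.854 → 175
G = 224 + 0.8571 × (8 − 224) = 38.866 → 39
B = 180 + 0.8571 × (40 − 180) = 60.006 → 60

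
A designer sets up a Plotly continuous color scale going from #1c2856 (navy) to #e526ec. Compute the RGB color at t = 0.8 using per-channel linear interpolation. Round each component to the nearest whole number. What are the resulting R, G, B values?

#1c2856 → (28, 40, 86); #e526ec → (229, 38, 236).
R = 28 + 0.8 × (229 − 28) = 28 + 0.8 × 201 = 188.8 → 189
G = 40 + 0.8 × (38 − 40) = 40 + 0.8 × -2 = 38.4 → 38
B = 86 + 0.8 × (236 − 86) = 86 + 0.8 × 150 = 206 → 206

(189, 38, 206)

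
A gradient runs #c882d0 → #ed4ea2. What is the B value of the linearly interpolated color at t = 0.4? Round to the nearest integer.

190

B₁ = 208 (from #c882d0), B₂ = 162 (from #ed4ea2).
B = 208 + 0.4 × (162 − 208) = 189.6 → 190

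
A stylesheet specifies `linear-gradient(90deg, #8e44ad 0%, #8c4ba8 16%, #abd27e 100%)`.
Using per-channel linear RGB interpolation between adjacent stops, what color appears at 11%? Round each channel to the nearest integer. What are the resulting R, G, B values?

(141, 73, 170)

11% lies between the 0% and 16% stops, so the local fraction is t = (11 − 0)/(16 − 0) = 11/16 ≈ 0.6875.
#8e44ad → (142, 68, 173); #8c4ba8 → (140, 75, 168).
R = 142 + 0.6875 × (140 − 142) = 140.625 → 141
G = 68 + 0.6875 × (75 − 68) = 72.812 → 73
B = 173 + 0.6875 × (168 − 173) = 169.562 → 170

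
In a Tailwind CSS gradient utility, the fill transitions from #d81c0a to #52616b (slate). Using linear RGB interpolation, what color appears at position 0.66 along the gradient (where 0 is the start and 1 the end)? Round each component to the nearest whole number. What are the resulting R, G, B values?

(128, 74, 74)

#d81c0a → (216, 28, 10); #52616b → (82, 97, 107).
R = 216 + 0.66 × (82 − 216) = 216 + 0.66 × -134 = 127.56 → 128
G = 28 + 0.66 × (97 − 28) = 28 + 0.66 × 69 = 73.54 → 74
B = 10 + 0.66 × (107 − 10) = 10 + 0.66 × 97 = 74.02 → 74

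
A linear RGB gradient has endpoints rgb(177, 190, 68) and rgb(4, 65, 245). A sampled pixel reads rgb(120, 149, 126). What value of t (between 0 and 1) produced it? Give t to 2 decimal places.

0.33

Invert the lerp on the B channel (largest span, 177): t = (126 − 68) / (245 − 68) = 58/177 = 0.32768.
Check on R: (120 − 177)/(4 − 177) = 0.3295 ✓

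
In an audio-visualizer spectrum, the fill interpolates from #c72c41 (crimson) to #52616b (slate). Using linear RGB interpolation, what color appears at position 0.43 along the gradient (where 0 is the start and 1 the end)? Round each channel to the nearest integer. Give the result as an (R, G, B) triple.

(149, 67, 83)

#c72c41 → (199, 44, 65); #52616b → (82, 97, 107).
R = 199 + 0.43 × (82 − 199) = 199 + 0.43 × -117 = 148.69 → 149
G = 44 + 0.43 × (97 − 44) = 44 + 0.43 × 53 = 66.79 → 67
B = 65 + 0.43 × (107 − 65) = 65 + 0.43 × 42 = 83.06 → 83
So the blended color is (149, 67, 83), about #954353.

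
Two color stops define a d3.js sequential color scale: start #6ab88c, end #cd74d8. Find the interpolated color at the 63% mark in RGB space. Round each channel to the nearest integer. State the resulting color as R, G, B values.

(168, 141, 188)

#6ab88c → (106, 184, 140); #cd74d8 → (205, 116, 216).
63% corresponds to t = 0.63.
R = 106 + 0.63 × (205 − 106) = 106 + 0.63 × 99 = 168.37 → 168
G = 184 + 0.63 × (116 − 184) = 184 + 0.63 × -68 = 141.16 → 141
B = 140 + 0.63 × (216 − 140) = 140 + 0.63 × 76 = 187.88 → 188
So the blended color is (168, 141, 188), about #a88dbc.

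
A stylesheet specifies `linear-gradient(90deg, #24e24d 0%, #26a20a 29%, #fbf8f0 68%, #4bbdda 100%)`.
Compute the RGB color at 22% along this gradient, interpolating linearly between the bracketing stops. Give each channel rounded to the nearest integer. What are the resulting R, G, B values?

(38, 177, 26)

22% lies between the 0% and 29% stops, so the local fraction is t = (22 − 0)/(29 − 0) = 22/29 ≈ 0.7586.
#24e24d → (36, 226, 77); #26a20a → (38, 162, 10).
R = 36 + 0.7586 × (38 − 36) = 37.517 → 38
G = 226 + 0.7586 × (162 − 226) = 177.45 → 177
B = 77 + 0.7586 × (10 − 77) = 26.174 → 26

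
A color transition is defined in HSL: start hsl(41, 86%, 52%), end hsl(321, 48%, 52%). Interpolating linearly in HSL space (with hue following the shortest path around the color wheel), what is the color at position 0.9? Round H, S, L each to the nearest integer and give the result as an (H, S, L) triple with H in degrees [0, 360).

Hue: 321 − 41 = 280°, but |280| > 180 so the shorter arc goes the other way: Δh = 280 − 360 = -80°.
H = 41 + 0.9 × (-80) = -31 → -31 → -31 mod 360 = 329°
S = 86 + 0.9 × (48 − 86) = 51.8 → 52%
L = 52 + 0.9 × (52 − 52) = 52 → 52%

(329, 52, 52)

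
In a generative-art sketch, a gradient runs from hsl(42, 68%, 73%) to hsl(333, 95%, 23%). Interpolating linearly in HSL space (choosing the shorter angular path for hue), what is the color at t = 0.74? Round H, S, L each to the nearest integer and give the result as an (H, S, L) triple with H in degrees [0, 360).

Hue: 333 − 42 = 291°, but |291| > 180 so the shorter arc goes the other way: Δh = 291 − 360 = -69°.
H = 42 + 0.74 × (-69) = -9.06 → -9 → -9 mod 360 = 351°
S = 68 + 0.74 × (95 − 68) = 87.98 → 88%
L = 73 + 0.74 × (23 − 73) = 36 → 36%

(351, 88, 36)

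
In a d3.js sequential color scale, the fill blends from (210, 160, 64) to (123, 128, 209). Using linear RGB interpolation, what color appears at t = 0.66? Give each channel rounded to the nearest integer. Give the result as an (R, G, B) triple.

R = 210 + 0.66 × (123 − 210) = 210 + 0.66 × -87 = 152.58 → 153
G = 160 + 0.66 × (128 − 160) = 160 + 0.66 × -32 = 138.88 → 139
B = 64 + 0.66 × (209 − 64) = 64 + 0.66 × 145 = 159.7 → 160
So the blended color is (153, 139, 160), about #998ba0.

(153, 139, 160)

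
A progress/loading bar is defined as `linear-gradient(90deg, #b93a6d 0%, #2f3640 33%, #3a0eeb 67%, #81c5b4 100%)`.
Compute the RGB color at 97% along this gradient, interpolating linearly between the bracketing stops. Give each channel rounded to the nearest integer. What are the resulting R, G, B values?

97% lies between the 67% and 100% stops, so the local fraction is t = (97 − 67)/(100 − 67) = 30/33 ≈ 0.9091.
#3a0eeb → (58, 14, 235); #81c5b4 → (129, 197, 180).
R = 58 + 0.9091 × (129 − 58) = 122.546 → 123
G = 14 + 0.9091 × (197 − 14) = 180.365 → 180
B = 235 + 0.9091 × (180 − 235) = 185 → 185

(123, 180, 185)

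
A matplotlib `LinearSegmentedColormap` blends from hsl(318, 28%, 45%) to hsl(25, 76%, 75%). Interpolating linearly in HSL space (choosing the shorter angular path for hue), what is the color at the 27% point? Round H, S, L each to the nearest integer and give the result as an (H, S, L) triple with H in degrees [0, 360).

Hue: 25 − 318 = -293°, but |-293| > 180 so the shorter arc goes the other way: Δh = -293 + 360 = 67°.
H = 318 + 0.27 × (67) = 336.09 → 336°
S = 28 + 0.27 × (76 − 28) = 40.96 → 41%
L = 45 + 0.27 × (75 − 45) = 53.1 → 53%

(336, 41, 53)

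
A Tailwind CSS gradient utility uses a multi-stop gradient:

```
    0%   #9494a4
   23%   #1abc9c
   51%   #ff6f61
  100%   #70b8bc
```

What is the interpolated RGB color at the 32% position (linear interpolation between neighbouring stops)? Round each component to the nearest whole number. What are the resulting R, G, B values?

32% lies between the 23% and 51% stops, so the local fraction is t = (32 − 23)/(51 − 23) = 9/28 ≈ 0.3214.
#1abc9c → (26, 188, 156); #ff6f61 → (255, 111, 97).
R = 26 + 0.3214 × (255 − 26) = 99.601 → 100
G = 188 + 0.3214 × (111 − 188) = 163.252 → 163
B = 156 + 0.3214 × (97 − 156) = 137.037 → 137

(100, 163, 137)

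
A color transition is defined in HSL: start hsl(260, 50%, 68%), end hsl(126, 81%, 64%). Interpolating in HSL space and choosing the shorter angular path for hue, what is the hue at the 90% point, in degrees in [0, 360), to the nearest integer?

139

Hue arc: Δh = 126 − 260 = -134° (|Δh| ≤ 180, already the shorter path).
H = 260 + 0.9 × (-134) = 139.4 → 139°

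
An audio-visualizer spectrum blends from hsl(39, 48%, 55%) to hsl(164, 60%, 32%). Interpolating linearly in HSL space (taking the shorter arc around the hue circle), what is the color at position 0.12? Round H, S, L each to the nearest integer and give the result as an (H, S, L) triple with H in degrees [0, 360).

(54, 49, 52)

Hue arc: Δh = 164 − 39 = 125° (|Δh| ≤ 180, already the shorter path).
H = 39 + 0.12 × (125) = 54 → 54°
S = 48 + 0.12 × (60 − 48) = 49.44 → 49%
L = 55 + 0.12 × (32 − 55) = 52.24 → 52%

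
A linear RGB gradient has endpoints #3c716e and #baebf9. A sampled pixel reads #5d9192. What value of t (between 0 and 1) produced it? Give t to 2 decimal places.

Invert the lerp on the B channel (largest span, 139): t = (146 − 110) / (249 − 110) = 36/139 = 0.25899.
Check on R: (93 − 60)/(186 − 60) = 0.2619 ✓

0.26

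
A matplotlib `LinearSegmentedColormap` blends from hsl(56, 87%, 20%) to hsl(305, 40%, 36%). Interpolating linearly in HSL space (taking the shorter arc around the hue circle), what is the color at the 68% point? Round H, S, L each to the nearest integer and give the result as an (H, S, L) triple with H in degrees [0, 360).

(341, 55, 31)

Hue: 305 − 56 = 249°, but |249| > 180 so the shorter arc goes the other way: Δh = 249 − 360 = -111°.
H = 56 + 0.68 × (-111) = -19.48 → -19 → -19 mod 360 = 341°
S = 87 + 0.68 × (40 − 87) = 55.04 → 55%
L = 20 + 0.68 × (36 − 20) = 30.88 → 31%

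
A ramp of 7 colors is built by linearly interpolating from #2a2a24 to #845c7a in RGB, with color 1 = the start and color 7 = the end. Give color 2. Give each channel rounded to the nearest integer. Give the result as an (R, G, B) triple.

With 7 swatches and endpoints inclusive, swatch 2 sits at t = (2 − 1)/(7 − 1) = 1/6 ≈ 0.1667.
#2a2a24 → (42, 42, 36); #845c7a → (132, 92, 122).
R = 42 + 0.1667 × (132 − 42) = 57.003 → 57
G = 42 + 0.1667 × (92 − 42) = 50.335 → 50
B = 36 + 0.1667 × (122 − 36) = 50.336 → 50

(57, 50, 50)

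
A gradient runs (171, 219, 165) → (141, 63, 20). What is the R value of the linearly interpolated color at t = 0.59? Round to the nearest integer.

R = 171 + 0.59 × (141 − 171) = 153.3 → 153

153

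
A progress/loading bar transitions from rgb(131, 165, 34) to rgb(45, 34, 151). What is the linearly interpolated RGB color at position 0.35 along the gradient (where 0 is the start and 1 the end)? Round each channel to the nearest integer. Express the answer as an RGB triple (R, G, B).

R = 131 + 0.35 × (45 − 131) = 131 + 0.35 × -86 = 100.9 → 101
G = 165 + 0.35 × (34 − 165) = 165 + 0.35 × -131 = 119.15 → 119
B = 34 + 0.35 × (151 − 34) = 34 + 0.35 × 117 = 74.95 → 75

(101, 119, 75)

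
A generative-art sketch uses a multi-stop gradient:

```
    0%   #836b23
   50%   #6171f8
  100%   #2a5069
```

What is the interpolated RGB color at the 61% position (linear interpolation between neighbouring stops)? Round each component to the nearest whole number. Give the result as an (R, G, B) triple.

(85, 106, 217)

61% lies between the 50% and 100% stops, so the local fraction is t = (61 − 50)/(100 − 50) = 11/50 ≈ 0.22.
#6171f8 → (97, 113, 248); #2a5069 → (42, 80, 105).
R = 97 + 0.22 × (42 − 97) = 84.9 → 85
G = 113 + 0.22 × (80 − 113) = 105.74 → 106
B = 248 + 0.22 × (105 − 248) = 216.54 → 217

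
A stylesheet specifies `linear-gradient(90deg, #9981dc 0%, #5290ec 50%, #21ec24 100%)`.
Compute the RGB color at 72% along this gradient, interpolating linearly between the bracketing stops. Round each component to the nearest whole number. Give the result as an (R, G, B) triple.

(60, 184, 148)

72% lies between the 50% and 100% stops, so the local fraction is t = (72 − 50)/(100 − 50) = 22/50 ≈ 0.44.
#5290ec → (82, 144, 236); #21ec24 → (33, 236, 36).
R = 82 + 0.44 × (33 − 82) = 60.44 → 60
G = 144 + 0.44 × (236 − 144) = 184.48 → 184
B = 236 + 0.44 × (36 − 236) = 148 → 148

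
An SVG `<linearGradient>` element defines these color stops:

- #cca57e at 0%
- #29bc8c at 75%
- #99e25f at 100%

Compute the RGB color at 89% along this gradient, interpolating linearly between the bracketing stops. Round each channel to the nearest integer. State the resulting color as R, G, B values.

(104, 209, 115)

89% lies between the 75% and 100% stops, so the local fraction is t = (89 − 75)/(100 − 75) = 14/25 ≈ 0.56.
#29bc8c → (41, 188, 140); #99e25f → (153, 226, 95).
R = 41 + 0.56 × (153 − 41) = 103.72 → 104
G = 188 + 0.56 × (226 − 188) = 209.28 → 209
B = 140 + 0.56 × (95 − 140) = 114.8 → 115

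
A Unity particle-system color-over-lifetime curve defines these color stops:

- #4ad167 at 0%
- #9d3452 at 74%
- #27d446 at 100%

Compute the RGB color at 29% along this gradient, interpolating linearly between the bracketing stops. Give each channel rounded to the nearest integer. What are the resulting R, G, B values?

29% lies between the 0% and 74% stops, so the local fraction is t = (29 − 0)/(74 − 0) = 29/74 ≈ 0.3919.
#4ad167 → (74, 209, 103); #9d3452 → (157, 52, 82).
R = 74 + 0.3919 × (157 − 74) = 106.528 → 107
G = 209 + 0.3919 × (52 − 209) = 147.472 → 147
B = 103 + 0.3919 × (82 − 103) = 94.77 → 95

(107, 147, 95)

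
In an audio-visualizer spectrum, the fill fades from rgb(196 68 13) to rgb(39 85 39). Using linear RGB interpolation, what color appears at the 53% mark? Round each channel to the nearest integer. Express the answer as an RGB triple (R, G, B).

53% corresponds to t = 0.53.
R = 196 + 0.53 × (39 − 196) = 196 + 0.53 × -157 = 112.79 → 113
G = 68 + 0.53 × (85 − 68) = 68 + 0.53 × 17 = 77.01 → 77
B = 13 + 0.53 × (39 − 13) = 13 + 0.53 × 26 = 26.78 → 27

(113, 77, 27)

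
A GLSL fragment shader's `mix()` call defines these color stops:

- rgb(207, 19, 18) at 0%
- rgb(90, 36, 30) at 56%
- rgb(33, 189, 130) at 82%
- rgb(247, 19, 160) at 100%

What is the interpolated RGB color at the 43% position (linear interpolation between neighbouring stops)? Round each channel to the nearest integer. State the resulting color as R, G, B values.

43% lies between the 0% and 56% stops, so the local fraction is t = (43 − 0)/(56 − 0) = 43/56 ≈ 0.7679.
R = 207 + 0.7679 × (90 − 207) = 117.156 → 117
G = 19 + 0.7679 × (36 − 19) = 32.054 → 32
B = 18 + 0.7679 × (30 − 18) = 27.215 → 27

(117, 32, 27)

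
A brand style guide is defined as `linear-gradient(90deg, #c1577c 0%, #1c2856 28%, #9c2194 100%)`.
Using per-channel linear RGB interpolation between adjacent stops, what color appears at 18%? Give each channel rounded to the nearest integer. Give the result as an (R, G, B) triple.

18% lies between the 0% and 28% stops, so the local fraction is t = (18 − 0)/(28 − 0) = 18/28 ≈ 0.6429.
#c1577c → (193, 87, 124); #1c2856 → (28, 40, 86).
R = 193 + 0.6429 × (28 − 193) = 86.921 → 87
G = 87 + 0.6429 × (40 − 87) = 56.784 → 57
B = 124 + 0.6429 × (86 − 124) = 99.57 → 100

(87, 57, 100)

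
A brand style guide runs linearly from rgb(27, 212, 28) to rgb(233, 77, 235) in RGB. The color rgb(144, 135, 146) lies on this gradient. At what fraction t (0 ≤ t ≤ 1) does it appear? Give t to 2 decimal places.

0.57

Invert the lerp on the B channel (largest span, 207): t = (146 − 28) / (235 − 28) = 118/207 = 0.57005.
Check on R: (144 − 27)/(233 − 27) = 0.568 ✓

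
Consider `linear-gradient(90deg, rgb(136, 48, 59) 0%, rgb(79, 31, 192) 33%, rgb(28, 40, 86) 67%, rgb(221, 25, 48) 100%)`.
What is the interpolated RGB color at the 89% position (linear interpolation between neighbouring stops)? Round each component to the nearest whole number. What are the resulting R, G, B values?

(157, 30, 61)

89% lies between the 67% and 100% stops, so the local fraction is t = (89 − 67)/(100 − 67) = 22/33 ≈ 0.6667.
R = 28 + 0.6667 × (221 − 28) = 156.673 → 157
G = 40 + 0.6667 × (25 − 40) = 30 → 30
B = 86 + 0.6667 × (48 − 86) = 60.665 → 61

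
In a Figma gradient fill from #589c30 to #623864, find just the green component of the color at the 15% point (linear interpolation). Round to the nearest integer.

G₁ = 156 (from #589c30), G₂ = 56 (from #623864).
G = 156 + 0.15 × (56 − 156) = 141 → 141

141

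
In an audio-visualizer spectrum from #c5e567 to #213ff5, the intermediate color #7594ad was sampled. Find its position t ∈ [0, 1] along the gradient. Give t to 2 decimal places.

Invert the lerp on the G channel (largest span, 166): t = (148 − 229) / (63 − 229) = -81/-166 = 0.48795.
Check on R: (117 − 197)/(33 − 197) = 0.4878 ✓

0.49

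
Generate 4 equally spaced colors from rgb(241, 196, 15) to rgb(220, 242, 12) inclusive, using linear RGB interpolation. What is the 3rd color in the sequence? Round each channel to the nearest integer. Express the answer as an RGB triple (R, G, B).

(227, 227, 13)

With 4 swatches and endpoints inclusive, swatch 3 sits at t = (3 − 1)/(4 − 1) = 2/3 ≈ 0.6667.
R = 241 + 0.6667 × (220 − 241) = 226.999 → 227
G = 196 + 0.6667 × (242 − 196) = 226.668 → 227
B = 15 + 0.6667 × (12 − 15) = 13 → 13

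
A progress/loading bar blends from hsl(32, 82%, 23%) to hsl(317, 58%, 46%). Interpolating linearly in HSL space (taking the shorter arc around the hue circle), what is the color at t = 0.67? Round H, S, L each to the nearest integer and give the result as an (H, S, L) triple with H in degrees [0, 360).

Hue: 317 − 32 = 285°, but |285| > 180 so the shorter arc goes the other way: Δh = 285 − 360 = -75°.
H = 32 + 0.67 × (-75) = -18.25 → -18 → -18 mod 360 = 342°
S = 82 + 0.67 × (58 − 82) = 65.92 → 66%
L = 23 + 0.67 × (46 − 23) = 38.41 → 38%

(342, 66, 38)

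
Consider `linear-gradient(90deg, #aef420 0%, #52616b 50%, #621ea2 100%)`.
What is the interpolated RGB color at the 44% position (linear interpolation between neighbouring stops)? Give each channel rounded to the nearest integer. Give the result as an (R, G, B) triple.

(93, 115, 98)

44% lies between the 0% and 50% stops, so the local fraction is t = (44 − 0)/(50 − 0) = 44/50 ≈ 0.88.
#aef420 → (174, 244, 32); #52616b → (82, 97, 107).
R = 174 + 0.88 × (82 − 174) = 93.04 → 93
G = 244 + 0.88 × (97 − 244) = 114.64 → 115
B = 32 + 0.88 × (107 − 32) = 98 → 98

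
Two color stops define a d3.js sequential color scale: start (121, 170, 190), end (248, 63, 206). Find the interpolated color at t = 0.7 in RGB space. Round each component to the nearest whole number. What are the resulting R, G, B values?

(210, 95, 201)

R = 121 + 0.7 × (248 − 121) = 121 + 0.7 × 127 = 209.9 → 210
G = 170 + 0.7 × (63 − 170) = 170 + 0.7 × -107 = 95.1 → 95
B = 190 + 0.7 × (206 − 190) = 190 + 0.7 × 16 = 201.2 → 201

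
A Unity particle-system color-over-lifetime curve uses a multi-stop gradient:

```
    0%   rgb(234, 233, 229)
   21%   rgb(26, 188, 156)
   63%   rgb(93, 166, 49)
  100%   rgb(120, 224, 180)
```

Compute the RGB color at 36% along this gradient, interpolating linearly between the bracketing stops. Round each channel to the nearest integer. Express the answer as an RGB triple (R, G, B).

36% lies between the 21% and 63% stops, so the local fraction is t = (36 − 21)/(63 − 21) = 15/42 ≈ 0.3571.
R = 26 + 0.3571 × (93 − 26) = 49.926 → 50
G = 188 + 0.3571 × (166 − 188) = 180.144 → 180
B = 156 + 0.3571 × (49 − 156) = 117.79 → 118

(50, 180, 118)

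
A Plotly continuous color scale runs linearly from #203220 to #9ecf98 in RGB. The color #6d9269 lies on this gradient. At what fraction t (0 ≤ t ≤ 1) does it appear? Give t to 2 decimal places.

0.61

Invert the lerp on the G channel (largest span, 157): t = (146 − 50) / (207 − 50) = 96/157 = 0.61146.
Check on R: (109 − 32)/(158 − 32) = 0.6111 ✓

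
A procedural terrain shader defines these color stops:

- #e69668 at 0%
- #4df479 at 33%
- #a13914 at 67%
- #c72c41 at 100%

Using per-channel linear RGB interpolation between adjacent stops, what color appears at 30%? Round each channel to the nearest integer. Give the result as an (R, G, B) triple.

30% lies between the 0% and 33% stops, so the local fraction is t = (30 − 0)/(33 − 0) = 30/33 ≈ 0.9091.
#e69668 → (230, 150, 104); #4df479 → (77, 244, 121).
R = 230 + 0.9091 × (77 − 230) = 90.908 → 91
G = 150 + 0.9091 × (244 − 150) = 235.455 → 235
B = 104 + 0.9091 × (121 − 104) = 119.455 → 119

(91, 235, 119)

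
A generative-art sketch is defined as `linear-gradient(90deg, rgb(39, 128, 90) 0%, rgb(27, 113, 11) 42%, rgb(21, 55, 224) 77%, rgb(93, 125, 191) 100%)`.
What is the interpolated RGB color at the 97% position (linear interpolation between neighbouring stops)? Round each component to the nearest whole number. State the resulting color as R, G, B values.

97% lies between the 77% and 100% stops, so the local fraction is t = (97 − 77)/(100 − 77) = 20/23 ≈ 0.8696.
R = 21 + 0.8696 × (93 − 21) = 83.611 → 84
G = 55 + 0.8696 × (125 − 55) = 115.872 → 116
B = 224 + 0.8696 × (191 − 224) = 195.303 → 195

(84, 116, 195)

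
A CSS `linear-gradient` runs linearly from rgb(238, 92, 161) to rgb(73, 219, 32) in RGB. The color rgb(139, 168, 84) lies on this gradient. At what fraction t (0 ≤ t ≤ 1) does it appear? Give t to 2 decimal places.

0.60

Invert the lerp on the R channel (largest span, 165): t = (139 − 238) / (73 − 238) = -99/-165 = 0.6.
Check on G: (168 − 92)/(219 − 92) = 0.5984 ✓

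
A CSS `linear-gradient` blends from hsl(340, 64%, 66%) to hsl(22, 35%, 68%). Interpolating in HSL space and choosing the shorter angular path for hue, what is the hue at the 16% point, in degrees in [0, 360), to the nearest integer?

Hue: 22 − 340 = -318°, but |-318| > 180 so the shorter arc goes the other way: Δh = -318 + 360 = 42°.
H = 340 + 0.16 × (42) = 346.72 → 347°

347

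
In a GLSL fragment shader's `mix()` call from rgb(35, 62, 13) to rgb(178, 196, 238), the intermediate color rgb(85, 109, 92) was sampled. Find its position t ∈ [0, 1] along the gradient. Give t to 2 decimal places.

0.35

Invert the lerp on the B channel (largest span, 225): t = (92 − 13) / (238 − 13) = 79/225 = 0.35111.
Check on R: (85 − 35)/(178 − 35) = 0.3497 ✓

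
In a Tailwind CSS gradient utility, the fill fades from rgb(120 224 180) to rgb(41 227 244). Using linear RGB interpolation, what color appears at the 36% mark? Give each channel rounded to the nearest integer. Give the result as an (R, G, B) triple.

36% corresponds to t = 0.36.
R = 120 + 0.36 × (41 − 120) = 120 + 0.36 × -79 = 91.56 → 92
G = 224 + 0.36 × (227 − 224) = 224 + 0.36 × 3 = 225.08 → 225
B = 180 + 0.36 × (244 − 180) = 180 + 0.36 × 64 = 203.04 → 203

(92, 225, 203)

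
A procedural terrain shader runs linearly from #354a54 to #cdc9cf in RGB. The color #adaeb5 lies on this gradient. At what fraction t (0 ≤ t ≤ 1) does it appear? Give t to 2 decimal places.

0.79

Invert the lerp on the R channel (largest span, 152): t = (173 − 53) / (205 − 53) = 120/152 = 0.78947.
Check on G: (174 − 74)/(201 − 74) = 0.7874 ✓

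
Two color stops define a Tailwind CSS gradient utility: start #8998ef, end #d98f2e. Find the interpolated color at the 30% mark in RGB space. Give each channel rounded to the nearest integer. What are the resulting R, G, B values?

(161, 149, 181)

#8998ef → (137, 152, 239); #d98f2e → (217, 143, 46).
30% corresponds to t = 0.3.
R = 137 + 0.3 × (217 − 137) = 137 + 0.3 × 80 = 161 → 161
G = 152 + 0.3 × (143 − 152) = 152 + 0.3 × -9 = 149.3 → 149
B = 239 + 0.3 × (46 − 239) = 239 + 0.3 × -193 = 181.1 → 181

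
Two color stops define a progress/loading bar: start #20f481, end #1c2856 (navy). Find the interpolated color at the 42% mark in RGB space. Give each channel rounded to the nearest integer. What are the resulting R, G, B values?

(30, 158, 111)

#20f481 → (32, 244, 129); #1c2856 → (28, 40, 86).
42% corresponds to t = 0.42.
R = 32 + 0.42 × (28 − 32) = 32 + 0.42 × -4 = 30.32 → 30
G = 244 + 0.42 × (40 − 244) = 244 + 0.42 × -204 = 158.32 → 158
B = 129 + 0.42 × (86 − 129) = 129 + 0.42 × -43 = 110.94 → 111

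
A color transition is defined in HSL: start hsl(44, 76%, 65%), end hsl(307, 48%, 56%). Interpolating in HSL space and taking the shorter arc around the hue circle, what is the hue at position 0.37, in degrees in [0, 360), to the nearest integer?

Hue: 307 − 44 = 263°, but |263| > 180 so the shorter arc goes the other way: Δh = 263 − 360 = -97°.
H = 44 + 0.37 × (-97) = 8.11 → 8°

8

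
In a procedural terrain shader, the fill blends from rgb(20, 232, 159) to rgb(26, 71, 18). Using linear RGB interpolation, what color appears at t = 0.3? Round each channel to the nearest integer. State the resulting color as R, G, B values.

R = 20 + 0.3 × (26 − 20) = 20 + 0.3 × 6 = 21.8 → 22
G = 232 + 0.3 × (71 − 232) = 232 + 0.3 × -161 = 183.7 → 184
B = 159 + 0.3 × (18 − 159) = 159 + 0.3 × -141 = 116.7 → 117

(22, 184, 117)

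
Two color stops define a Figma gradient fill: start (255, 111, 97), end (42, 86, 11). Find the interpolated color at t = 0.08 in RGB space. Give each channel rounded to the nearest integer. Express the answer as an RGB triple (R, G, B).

R = 255 + 0.08 × (42 − 255) = 255 + 0.08 × -213 = 237.96 → 238
G = 111 + 0.08 × (86 − 111) = 111 + 0.08 × -25 = 109 → 109
B = 97 + 0.08 × (11 − 97) = 97 + 0.08 × -86 = 90.12 → 90

(238, 109, 90)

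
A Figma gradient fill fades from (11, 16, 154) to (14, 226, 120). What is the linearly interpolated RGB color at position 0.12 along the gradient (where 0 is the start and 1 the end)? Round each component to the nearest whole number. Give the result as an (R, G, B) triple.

R = 11 + 0.12 × (14 − 11) = 11 + 0.12 × 3 = 11.36 → 11
G = 16 + 0.12 × (226 − 16) = 16 + 0.12 × 210 = 41.2 → 41
B = 154 + 0.12 × (120 − 154) = 154 + 0.12 × -34 = 149.92 → 150

(11, 41, 150)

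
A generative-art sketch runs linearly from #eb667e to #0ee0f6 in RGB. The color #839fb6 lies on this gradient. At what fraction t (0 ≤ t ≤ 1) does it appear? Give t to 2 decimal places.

Invert the lerp on the R channel (largest span, 221): t = (131 − 235) / (14 − 235) = -104/-221 = 0.47059.
Check on G: (159 − 102)/(224 − 102) = 0.4672 ✓

0.47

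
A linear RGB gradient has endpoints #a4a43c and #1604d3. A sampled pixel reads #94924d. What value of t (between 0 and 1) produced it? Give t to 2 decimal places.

0.11

Invert the lerp on the G channel (largest span, 160): t = (146 − 164) / (4 − 164) = -18/-160 = 0.1125.
Check on R: (148 − 164)/(22 − 164) = 0.1127 ✓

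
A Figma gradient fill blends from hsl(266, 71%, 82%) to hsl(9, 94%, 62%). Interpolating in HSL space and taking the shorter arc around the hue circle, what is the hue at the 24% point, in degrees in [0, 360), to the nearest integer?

291

Hue: 9 − 266 = -257°, but |-257| > 180 so the shorter arc goes the other way: Δh = -257 + 360 = 103°.
H = 266 + 0.24 × (103) = 290.72 → 291°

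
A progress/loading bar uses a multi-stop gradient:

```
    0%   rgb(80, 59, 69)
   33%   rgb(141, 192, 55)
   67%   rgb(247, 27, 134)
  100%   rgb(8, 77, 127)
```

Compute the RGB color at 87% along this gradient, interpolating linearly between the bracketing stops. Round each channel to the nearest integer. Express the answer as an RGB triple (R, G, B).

(102, 57, 130)

87% lies between the 67% and 100% stops, so the local fraction is t = (87 − 67)/(100 − 67) = 20/33 ≈ 0.6061.
R = 247 + 0.6061 × (8 − 247) = 102.142 → 102
G = 27 + 0.6061 × (77 − 27) = 57.305 → 57
B = 134 + 0.6061 × (127 − 134) = 129.757 → 130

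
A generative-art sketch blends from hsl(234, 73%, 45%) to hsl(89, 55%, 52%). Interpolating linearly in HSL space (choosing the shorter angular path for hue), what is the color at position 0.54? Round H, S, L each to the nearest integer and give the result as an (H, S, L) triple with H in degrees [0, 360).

(156, 63, 49)

Hue arc: Δh = 89 − 234 = -145° (|Δh| ≤ 180, already the shorter path).
H = 234 + 0.54 × (-145) = 155.7 → 156°
S = 73 + 0.54 × (55 − 73) = 63.28 → 63%
L = 45 + 0.54 × (52 − 45) = 48.78 → 49%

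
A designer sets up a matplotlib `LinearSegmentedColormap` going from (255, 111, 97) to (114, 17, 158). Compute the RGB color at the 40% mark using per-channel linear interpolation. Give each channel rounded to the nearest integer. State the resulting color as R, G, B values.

(199, 73, 121)

40% corresponds to t = 0.4.
R = 255 + 0.4 × (114 − 255) = 255 + 0.4 × -141 = 198.6 → 199
G = 111 + 0.4 × (17 − 111) = 111 + 0.4 × -94 = 73.4 → 73
B = 97 + 0.4 × (158 − 97) = 97 + 0.4 × 61 = 121.4 → 121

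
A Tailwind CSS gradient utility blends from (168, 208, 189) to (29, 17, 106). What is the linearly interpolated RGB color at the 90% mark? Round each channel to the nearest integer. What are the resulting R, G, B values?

90% corresponds to t = 0.9.
R = 168 + 0.9 × (29 − 168) = 168 + 0.9 × -139 = 42.9 → 43
G = 208 + 0.9 × (17 − 208) = 208 + 0.9 × -191 = 36.1 → 36
B = 189 + 0.9 × (106 − 189) = 189 + 0.9 × -83 = 114.3 → 114
So the blended color is (43, 36, 114), about #2b2472.

(43, 36, 114)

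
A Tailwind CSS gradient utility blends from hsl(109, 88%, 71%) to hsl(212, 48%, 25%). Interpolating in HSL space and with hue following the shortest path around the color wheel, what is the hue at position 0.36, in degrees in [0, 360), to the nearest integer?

146

Hue arc: Δh = 212 − 109 = 103° (|Δh| ≤ 180, already the shorter path).
H = 109 + 0.36 × (103) = 146.08 → 146°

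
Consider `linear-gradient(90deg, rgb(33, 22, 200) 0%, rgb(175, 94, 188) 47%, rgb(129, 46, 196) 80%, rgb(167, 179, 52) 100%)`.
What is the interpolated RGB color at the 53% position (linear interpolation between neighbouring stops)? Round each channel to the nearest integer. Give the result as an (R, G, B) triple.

(167, 85, 189)

53% lies between the 47% and 80% stops, so the local fraction is t = (53 − 47)/(80 − 47) = 6/33 ≈ 0.1818.
R = 175 + 0.1818 × (129 − 175) = 166.637 → 167
G = 94 + 0.1818 × (46 − 94) = 85.274 → 85
B = 188 + 0.1818 × (196 − 188) = 189.454 → 189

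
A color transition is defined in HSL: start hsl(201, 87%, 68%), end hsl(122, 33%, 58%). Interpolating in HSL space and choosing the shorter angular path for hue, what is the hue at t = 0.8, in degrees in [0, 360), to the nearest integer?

Hue arc: Δh = 122 − 201 = -79° (|Δh| ≤ 180, already the shorter path).
H = 201 + 0.8 × (-79) = 137.8 → 138°

138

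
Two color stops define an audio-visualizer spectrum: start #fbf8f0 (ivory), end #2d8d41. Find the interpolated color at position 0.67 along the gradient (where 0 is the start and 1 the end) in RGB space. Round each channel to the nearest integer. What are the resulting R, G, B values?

(113, 176, 123)

#fbf8f0 → (251, 248, 240); #2d8d41 → (45, 141, 65).
R = 251 + 0.67 × (45 − 251) = 251 + 0.67 × -206 = 112.98 → 113
G = 248 + 0.67 × (141 − 248) = 248 + 0.67 × -107 = 176.31 → 176
B = 240 + 0.67 × (65 − 240) = 240 + 0.67 × -175 = 122.75 → 123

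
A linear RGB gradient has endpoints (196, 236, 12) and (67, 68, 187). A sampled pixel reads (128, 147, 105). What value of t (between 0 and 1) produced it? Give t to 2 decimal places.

Invert the lerp on the B channel (largest span, 175): t = (105 − 12) / (187 − 12) = 93/175 = 0.53143.
Check on R: (128 − 196)/(67 − 196) = 0.5271 ✓

0.53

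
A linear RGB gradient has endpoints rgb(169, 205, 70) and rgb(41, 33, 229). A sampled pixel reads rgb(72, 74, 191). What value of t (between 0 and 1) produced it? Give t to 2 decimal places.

Invert the lerp on the G channel (largest span, 172): t = (74 − 205) / (33 − 205) = -131/-172 = 0.76163.
Check on R: (72 − 169)/(41 − 169) = 0.7578 ✓

0.76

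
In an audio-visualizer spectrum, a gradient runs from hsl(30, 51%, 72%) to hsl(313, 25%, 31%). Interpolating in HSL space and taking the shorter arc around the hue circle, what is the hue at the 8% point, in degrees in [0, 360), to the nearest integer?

24

Hue: 313 − 30 = 283°, but |283| > 180 so the shorter arc goes the other way: Δh = 283 − 360 = -77°.
H = 30 + 0.08 × (-77) = 23.84 → 24°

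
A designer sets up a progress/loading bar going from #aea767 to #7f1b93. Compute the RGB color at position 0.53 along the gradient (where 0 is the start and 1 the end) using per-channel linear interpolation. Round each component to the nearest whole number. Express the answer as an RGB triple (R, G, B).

#aea767 → (174, 167, 103); #7f1b93 → (127, 27, 147).
R = 174 + 0.53 × (127 − 174) = 174 + 0.53 × -47 = 149.09 → 149
G = 167 + 0.53 × (27 − 167) = 167 + 0.53 × -140 = 92.8 → 93
B = 103 + 0.53 × (147 − 103) = 103 + 0.53 × 44 = 126.32 → 126

(149, 93, 126)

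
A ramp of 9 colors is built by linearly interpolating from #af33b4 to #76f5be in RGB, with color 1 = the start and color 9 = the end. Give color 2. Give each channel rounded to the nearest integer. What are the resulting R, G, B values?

With 9 swatches and endpoints inclusive, swatch 2 sits at t = (2 − 1)/(9 − 1) = 1/8 ≈ 0.125.
#af33b4 → (175, 51, 180); #76f5be → (118, 245, 190).
R = 175 + 0.125 × (118 − 175) = 167.875 → 168
G = 51 + 0.125 × (245 − 51) = 75.25 → 75
B = 180 + 0.125 × (190 − 180) = 181.25 → 181

(168, 75, 181)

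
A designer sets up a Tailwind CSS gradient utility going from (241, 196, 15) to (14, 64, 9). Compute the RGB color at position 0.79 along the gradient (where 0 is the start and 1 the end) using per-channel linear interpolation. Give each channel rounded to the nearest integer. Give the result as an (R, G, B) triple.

(62, 92, 10)

R = 241 + 0.79 × (14 − 241) = 241 + 0.79 × -227 = 61.67 → 62
G = 196 + 0.79 × (64 − 196) = 196 + 0.79 × -132 = 91.72 → 92
B = 15 + 0.79 × (9 − 15) = 15 + 0.79 × -6 = 10.26 → 10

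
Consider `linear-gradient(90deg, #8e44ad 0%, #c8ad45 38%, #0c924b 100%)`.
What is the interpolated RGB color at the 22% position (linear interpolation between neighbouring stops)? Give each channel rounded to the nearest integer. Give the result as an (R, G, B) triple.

(176, 129, 113)

22% lies between the 0% and 38% stops, so the local fraction is t = (22 − 0)/(38 − 0) = 22/38 ≈ 0.5789.
#8e44ad → (142, 68, 173); #c8ad45 → (200, 173, 69).
R = 142 + 0.5789 × (200 − 142) = 175.576 → 176
G = 68 + 0.5789 × (173 − 68) = 128.784 → 129
B = 173 + 0.5789 × (69 − 173) = 112.794 → 113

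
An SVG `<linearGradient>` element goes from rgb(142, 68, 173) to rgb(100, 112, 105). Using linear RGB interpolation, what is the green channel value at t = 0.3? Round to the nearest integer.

81

G = 68 + 0.3 × (112 − 68) = 81.2 → 81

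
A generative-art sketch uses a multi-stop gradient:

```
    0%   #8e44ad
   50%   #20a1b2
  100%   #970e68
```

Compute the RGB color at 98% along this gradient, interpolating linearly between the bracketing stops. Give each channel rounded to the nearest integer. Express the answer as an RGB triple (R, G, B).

98% lies between the 50% and 100% stops, so the local fraction is t = (98 − 50)/(100 − 50) = 48/50 ≈ 0.96.
#20a1b2 → (32, 161, 178); #970e68 → (151, 14, 104).
R = 32 + 0.96 × (151 − 32) = 146.24 → 146
G = 161 + 0.96 × (14 − 161) = 19.88 → 20
B = 178 + 0.96 × (104 − 178) = 106.96 → 107

(146, 20, 107)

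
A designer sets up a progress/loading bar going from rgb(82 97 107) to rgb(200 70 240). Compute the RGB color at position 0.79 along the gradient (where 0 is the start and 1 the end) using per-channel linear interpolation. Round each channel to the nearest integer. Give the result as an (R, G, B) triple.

R = 82 + 0.79 × (200 − 82) = 82 + 0.79 × 118 = 175.22 → 175
G = 97 + 0.79 × (70 − 97) = 97 + 0.79 × -27 = 75.67 → 76
B = 107 + 0.79 × (240 − 107) = 107 + 0.79 × 133 = 212.07 → 212
So the blended color is (175, 76, 212), about #af4cd4.

(175, 76, 212)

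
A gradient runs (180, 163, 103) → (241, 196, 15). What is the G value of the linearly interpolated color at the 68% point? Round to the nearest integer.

185

G = 163 + 0.68 × (196 − 163) = 185.44 → 185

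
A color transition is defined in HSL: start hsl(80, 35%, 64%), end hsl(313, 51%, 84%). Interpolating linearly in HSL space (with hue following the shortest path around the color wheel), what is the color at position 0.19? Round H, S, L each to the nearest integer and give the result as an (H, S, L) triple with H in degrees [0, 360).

(56, 38, 68)

Hue: 313 − 80 = 233°, but |233| > 180 so the shorter arc goes the other way: Δh = 233 − 360 = -127°.
H = 80 + 0.19 × (-127) = 55.87 → 56°
S = 35 + 0.19 × (51 − 35) = 38.04 → 38%
L = 64 + 0.19 × (84 − 64) = 67.8 → 68%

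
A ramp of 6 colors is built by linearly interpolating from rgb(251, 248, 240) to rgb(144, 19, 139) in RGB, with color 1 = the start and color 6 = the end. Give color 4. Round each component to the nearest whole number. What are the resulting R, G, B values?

With 6 swatches and endpoints inclusive, swatch 4 sits at t = (4 − 1)/(6 − 1) = 3/5 ≈ 0.6.
R = 251 + 0.6 × (144 − 251) = 186.8 → 187
G = 248 + 0.6 × (19 − 248) = 110.6 → 111
B = 240 + 0.6 × (139 − 240) = 179.4 → 179

(187, 111, 179)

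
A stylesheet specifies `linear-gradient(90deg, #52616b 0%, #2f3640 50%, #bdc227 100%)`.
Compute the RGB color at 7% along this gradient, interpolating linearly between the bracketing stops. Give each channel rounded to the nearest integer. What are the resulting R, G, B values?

(77, 91, 101)

7% lies between the 0% and 50% stops, so the local fraction is t = (7 − 0)/(50 − 0) = 7/50 ≈ 0.14.
#52616b → (82, 97, 107); #2f3640 → (47, 54, 64).
R = 82 + 0.14 × (47 − 82) = 77.1 → 77
G = 97 + 0.14 × (54 − 97) = 90.98 → 91
B = 107 + 0.14 × (64 − 107) = 100.98 → 101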